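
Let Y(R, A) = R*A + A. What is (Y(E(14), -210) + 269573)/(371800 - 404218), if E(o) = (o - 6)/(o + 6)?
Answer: -269279/32418 ≈ -8.3065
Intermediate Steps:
E(o) = (-6 + o)/(6 + o)
Y(R, A) = A + A*R (Y(R, A) = A*R + A = A + A*R)
(Y(E(14), -210) + 269573)/(371800 - 404218) = (-210*(1 + (-6 + 14)/(6 + 14)) + 269573)/(371800 - 404218) = (-210*(1 + 8/20) + 269573)/(-32418) = (-210*(1 + (1/20)*8) + 269573)*(-1/32418) = (-210*(1 + 2/5) + 269573)*(-1/32418) = (-210*7/5 + 269573)*(-1/32418) = (-294 + 269573)*(-1/32418) = 269279*(-1/32418) = -269279/32418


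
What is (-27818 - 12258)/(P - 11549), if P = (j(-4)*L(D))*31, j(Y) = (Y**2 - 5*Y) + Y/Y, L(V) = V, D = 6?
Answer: 40076/4667 ≈ 8.5871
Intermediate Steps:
j(Y) = 1 + Y**2 - 5*Y (j(Y) = (Y**2 - 5*Y) + 1 = 1 + Y**2 - 5*Y)
P = 6882 (P = ((1 + (-4)**2 - 5*(-4))*6)*31 = ((1 + 16 + 20)*6)*31 = (37*6)*31 = 222*31 = 6882)
(-27818 - 12258)/(P - 11549) = (-27818 - 12258)/(6882 - 11549) = -40076/(-4667) = -40076*(-1/4667) = 40076/4667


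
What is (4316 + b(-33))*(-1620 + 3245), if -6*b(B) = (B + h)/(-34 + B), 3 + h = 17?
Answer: 2819396125/402 ≈ 7.0134e+6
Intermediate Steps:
h = 14 (h = -3 + 17 = 14)
b(B) = -(14 + B)/(6*(-34 + B)) (b(B) = -(B + 14)/(6*(-34 + B)) = -(14 + B)/(6*(-34 + B)))
(4316 + b(-33))*(-1620 + 3245) = (4316 + (-14 - 1*(-33))/(6*(-34 - 33)))*(-1620 + 3245) = (4316 + (⅙)*(-14 + 33)/(-67))*1625 = (4316 + (⅙)*(-1/67)*19)*1625 = (4316 - 19/402)*1625 = (1735013/402)*1625 = 2819396125/402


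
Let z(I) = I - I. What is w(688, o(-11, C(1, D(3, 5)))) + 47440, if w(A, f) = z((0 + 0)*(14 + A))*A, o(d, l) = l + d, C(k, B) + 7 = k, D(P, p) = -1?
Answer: 47440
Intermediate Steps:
C(k, B) = -7 + k
z(I) = 0
o(d, l) = d + l
w(A, f) = 0 (w(A, f) = 0*A = 0)
w(688, o(-11, C(1, D(3, 5)))) + 47440 = 0 + 47440 = 47440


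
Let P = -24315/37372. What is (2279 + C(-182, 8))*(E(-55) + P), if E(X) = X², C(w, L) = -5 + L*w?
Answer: 46227627865/18686 ≈ 2.4739e+6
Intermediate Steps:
P = -24315/37372 (P = -24315*1/37372 = -24315/37372 ≈ -0.65062)
(2279 + C(-182, 8))*(E(-55) + P) = (2279 + (-5 + 8*(-182)))*((-55)² - 24315/37372) = (2279 + (-5 - 1456))*(3025 - 24315/37372) = (2279 - 1461)*(113025985/37372) = 818*(113025985/37372) = 46227627865/18686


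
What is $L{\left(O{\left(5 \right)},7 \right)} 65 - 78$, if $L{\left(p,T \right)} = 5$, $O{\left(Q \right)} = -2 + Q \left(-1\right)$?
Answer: $247$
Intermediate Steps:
$O{\left(Q \right)} = -2 - Q$
$L{\left(O{\left(5 \right)},7 \right)} 65 - 78 = 5 \cdot 65 - 78 = 325 - 78 = 247$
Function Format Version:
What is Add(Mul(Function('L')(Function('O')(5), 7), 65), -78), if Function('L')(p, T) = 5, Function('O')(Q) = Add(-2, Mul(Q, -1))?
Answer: 247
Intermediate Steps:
Function('O')(Q) = Add(-2, Mul(-1, Q))
Add(Mul(Function('L')(Function('O')(5), 7), 65), -78) = Add(Mul(5, 65), -78) = Add(325, -78) = 247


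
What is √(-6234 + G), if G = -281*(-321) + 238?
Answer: √84205 ≈ 290.18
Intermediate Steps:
G = 90439 (G = 90201 + 238 = 90439)
√(-6234 + G) = √(-6234 + 90439) = √84205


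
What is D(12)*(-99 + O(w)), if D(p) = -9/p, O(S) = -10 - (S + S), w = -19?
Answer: 213/4 ≈ 53.250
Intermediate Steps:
O(S) = -10 - 2*S
D(12)*(-99 + O(w)) = (-9/12)*(-99 + (-10 - 2*(-19))) = (-9*1/12)*(-99 + (-10 + 38)) = -3*(-99 + 28)/4 = -¾*(-71) = 213/4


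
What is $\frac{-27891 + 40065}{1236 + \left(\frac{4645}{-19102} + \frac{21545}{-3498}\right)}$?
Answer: $\frac{101681502813}{10270028882} \approx 9.9008$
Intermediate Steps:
$\frac{-27891 + 40065}{1236 + \left(\frac{4645}{-19102} + \frac{21545}{-3498}\right)} = \frac{12174}{1236 + \left(4645 \left(- \frac{1}{19102}\right) + 21545 \left(- \frac{1}{3498}\right)\right)} = \frac{12174}{1236 - \frac{106950200}{16704699}} = \frac{12174}{\frac{20540057764}{16704699}} = 12174 \cdot \frac{16704699}{20540057764} = \frac{101681502813}{10270028882}$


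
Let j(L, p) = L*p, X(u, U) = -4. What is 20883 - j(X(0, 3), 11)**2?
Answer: 18947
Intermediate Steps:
20883 - j(X(0, 3), 11)**2 = 20883 - (-4*11)**2 = 20883 - 1*(-44)**2 = 20883 - 1*1936 = 20883 - 1936 = 18947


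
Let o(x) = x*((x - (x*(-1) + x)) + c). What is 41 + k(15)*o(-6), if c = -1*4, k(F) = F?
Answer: 941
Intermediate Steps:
c = -4
o(x) = x*(-4 + x) (o(x) = x*((x - (x*(-1) + x)) - 4) = x*((x - (-x + x)) - 4) = x*((x - 1*0) - 4) = x*((x + 0) - 4) = x*(x - 4) = x*(-4 + x))
41 + k(15)*o(-6) = 41 + 15*(-6*(-4 - 6)) = 41 + 15*(-6*(-10)) = 41 + 15*60 = 41 + 900 = 941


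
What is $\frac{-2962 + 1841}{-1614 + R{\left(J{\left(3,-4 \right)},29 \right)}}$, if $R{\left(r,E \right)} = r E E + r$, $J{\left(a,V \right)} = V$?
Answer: $\frac{1121}{4982} \approx 0.22501$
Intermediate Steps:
$R{\left(r,E \right)} = r + r E^{2}$ ($R{\left(r,E \right)} = E r E + r = r E^{2} + r = r + r E^{2}$)
$\frac{-2962 + 1841}{-1614 + R{\left(J{\left(3,-4 \right)},29 \right)}} = \frac{-2962 + 1841}{-1614 - 4 \left(1 + 29^{2}\right)} = - \frac{1121}{-1614 - 4 \left(1 + 841\right)} = - \frac{1121}{-1614 - 3368} = - \frac{1121}{-4982} = \left(-1121\right) \left(- \frac{1}{4982}\right) = \frac{1121}{4982}$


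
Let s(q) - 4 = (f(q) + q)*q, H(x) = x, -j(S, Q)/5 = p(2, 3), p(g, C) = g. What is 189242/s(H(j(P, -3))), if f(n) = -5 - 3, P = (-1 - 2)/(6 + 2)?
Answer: 94621/92 ≈ 1028.5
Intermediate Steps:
P = -3/8 ≈ -0.37500
j(S, Q) = -10 (j(S, Q) = -5*2 = -10)
f(n) = -8
s(q) = 4 + q*(-8 + q) (s(q) = 4 + (-8 + q)*q = 4 + q*(-8 + q))
189242/s(H(j(P, -3))) = 189242/(4 + (-10)² - 8*(-10)) = 189242/(4 + 100 + 80) = 189242/184 = 189242*(1/184) = 94621/92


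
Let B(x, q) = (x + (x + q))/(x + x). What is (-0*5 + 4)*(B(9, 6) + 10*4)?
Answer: 496/3 ≈ 165.33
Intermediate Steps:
B(x, q) = (q + 2*x)/(2*x) (B(x, q) = (x + (q + x))/((2*x)) = (q + 2*x)*(1/(2*x)) = (q + 2*x)/(2*x))
(-0*5 + 4)*(B(9, 6) + 10*4) = (-0*5 + 4)*((9 + (1/2)*6)/9 + 10*4) = (-5*0 + 4)*((9 + 3)/9 + 40) = (0 + 4)*((1/9)*12 + 40) = 4*(4/3 + 40) = 4*(124/3) = 496/3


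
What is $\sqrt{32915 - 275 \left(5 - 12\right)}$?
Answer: $2 \sqrt{8710} \approx 186.65$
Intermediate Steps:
$\sqrt{32915 - 275 \left(5 - 12\right)} = \sqrt{32915 - -1925} = \sqrt{32915 + 1925} = \sqrt{34840} = 2 \sqrt{8710}$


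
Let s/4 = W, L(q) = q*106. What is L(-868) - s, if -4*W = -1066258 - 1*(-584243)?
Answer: -574023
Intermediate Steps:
L(q) = 106*q
W = 482015/4 (W = -(-1066258 - 1*(-584243))/4 = -(-1066258 + 584243)/4 = -1/4*(-482015) = 482015/4 ≈ 1.2050e+5)
s = 482015 (s = 4*(482015/4) = 482015)
L(-868) - s = 106*(-868) - 1*482015 = -92008 - 482015 = -574023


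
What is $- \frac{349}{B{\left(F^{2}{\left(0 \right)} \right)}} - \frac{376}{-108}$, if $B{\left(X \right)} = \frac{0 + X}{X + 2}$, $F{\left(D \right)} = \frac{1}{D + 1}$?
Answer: $- \frac{28175}{27} \approx -1043.5$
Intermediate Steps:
$F{\left(D \right)} = \frac{1}{1 + D}$
$B{\left(X \right)} = \frac{X}{2 + X}$
$- \frac{349}{B{\left(F^{2}{\left(0 \right)} \right)}} - \frac{376}{-108} = - \frac{349}{\left(\frac{1}{1 + 0}\right)^{2} \frac{1}{2 + \left(\frac{1}{1 + 0}\right)^{2}}} - \frac{376}{-108} = - \frac{349}{\left(1^{-1}\right)^{2} \frac{1}{2 + \left(1^{-1}\right)^{2}}} - - \frac{94}{27} = - \frac{349}{1^{2} \frac{1}{2 + 1^{2}}} + \frac{94}{27} = - \frac{349}{1 \frac{1}{2 + 1}} + \frac{94}{27} = - \frac{349}{1 \cdot \frac{1}{3}} + \frac{94}{27} = - 349 \frac{1}{\frac{1}{3}} + \frac{94}{27} = \left(-349\right) 3 + \frac{94}{27} = -1047 + \frac{94}{27} = - \frac{28175}{27}$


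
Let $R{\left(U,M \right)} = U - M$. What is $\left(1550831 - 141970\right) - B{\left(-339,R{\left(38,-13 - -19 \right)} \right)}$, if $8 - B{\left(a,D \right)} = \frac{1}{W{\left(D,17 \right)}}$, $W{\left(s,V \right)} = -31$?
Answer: $\frac{43674442}{31} \approx 1.4089 \cdot 10^{6}$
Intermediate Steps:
$B{\left(a,D \right)} = \frac{249}{31}$ ($B{\left(a,D \right)} = 8 - \frac{1}{-31} = 8 - - \frac{1}{31} = 8 + \frac{1}{31} = \frac{249}{31}$)
$\left(1550831 - 141970\right) - B{\left(-339,R{\left(38,-13 - -19 \right)} \right)} = \left(1550831 - 141970\right) - \frac{249}{31} = 1408861 - \frac{249}{31} = \frac{43674442}{31}$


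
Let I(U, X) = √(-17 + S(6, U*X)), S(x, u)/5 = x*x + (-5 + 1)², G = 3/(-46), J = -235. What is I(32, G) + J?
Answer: -235 + 9*√3 ≈ -219.41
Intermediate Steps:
G = -3/46 (G = 3*(-1/46) = -3/46 ≈ -0.065217)
S(x, u) = 80 + 5*x² (S(x, u) = 5*(x*x + (-5 + 1)²) = 5*(x² + (-4)²) = 5*(x² + 16) = 5*(16 + x²) = 80 + 5*x²)
I(U, X) = 9*√3 (I(U, X) = √(-17 + (80 + 5*6²)) = √(-17 + (80 + 5*36)) = √(-17 + (80 + 180)) = √(-17 + 260) = √243 = 9*√3)
I(32, G) + J = 9*√3 - 235 = -235 + 9*√3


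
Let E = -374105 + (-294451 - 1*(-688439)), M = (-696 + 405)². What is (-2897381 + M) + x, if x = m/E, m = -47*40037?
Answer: -55926795839/19883 ≈ -2.8128e+6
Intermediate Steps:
M = 84681 (M = (-291)² = 84681)
E = 19883 (E = -374105 + (-294451 + 688439) = -374105 + 393988 = 19883)
m = -1881739
x = -1881739/19883 ≈ -94.641
(-2897381 + M) + x = (-2897381 + 84681) - 1881739/19883 = -2812700 - 1881739/19883 = -55926795839/19883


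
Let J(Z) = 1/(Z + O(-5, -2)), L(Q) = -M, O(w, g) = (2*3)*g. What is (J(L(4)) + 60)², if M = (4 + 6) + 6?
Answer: 2819041/784 ≈ 3595.7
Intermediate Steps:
O(w, g) = 6*g
M = 16 (M = 10 + 6 = 16)
L(Q) = -16 (L(Q) = -1*16 = -16)
J(Z) = 1/(-12 + Z) (J(Z) = 1/(Z + 6*(-2)) = 1/(Z - 12) = 1/(-12 + Z))
(J(L(4)) + 60)² = (1/(-12 - 16) + 60)² = (1/(-28) + 60)² = (-1/28 + 60)² = (1679/28)² = 2819041/784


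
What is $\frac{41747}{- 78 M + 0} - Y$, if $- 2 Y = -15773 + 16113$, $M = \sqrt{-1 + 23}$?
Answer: $170 - \frac{41747 \sqrt{22}}{1716} \approx 55.891$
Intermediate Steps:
$M = \sqrt{22} \approx 4.6904$
$Y = -170$ ($Y = - \frac{-15773 + 16113}{2} = \left(- \frac{1}{2}\right) 340 = -170$)
$\frac{41747}{- 78 M + 0} - Y = \frac{41747}{- 78 \sqrt{22} + 0} - -170 = \frac{41747}{\left(-78\right) \sqrt{22}} + 170 = 41747 \left(- \frac{\sqrt{22}}{1716}\right) + 170 = - \frac{41747 \sqrt{22}}{1716} + 170 = 170 - \frac{41747 \sqrt{22}}{1716}$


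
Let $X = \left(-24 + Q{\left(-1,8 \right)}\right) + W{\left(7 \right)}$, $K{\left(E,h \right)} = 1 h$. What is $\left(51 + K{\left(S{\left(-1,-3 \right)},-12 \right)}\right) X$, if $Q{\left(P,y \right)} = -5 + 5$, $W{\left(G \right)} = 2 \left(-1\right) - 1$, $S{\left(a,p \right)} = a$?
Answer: $-1053$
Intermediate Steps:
$W{\left(G \right)} = -3$ ($W{\left(G \right)} = -2 - 1 = -3$)
$Q{\left(P,y \right)} = 0$
$K{\left(E,h \right)} = h$
$X = -27$ ($X = \left(-24 + 0\right) - 3 = -24 - 3 = -27$)
$\left(51 + K{\left(S{\left(-1,-3 \right)},-12 \right)}\right) X = \left(51 - 12\right) \left(-27\right) = 39 \left(-27\right) = -1053$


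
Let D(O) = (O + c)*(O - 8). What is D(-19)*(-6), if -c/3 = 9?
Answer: -7452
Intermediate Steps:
c = -27 (c = -3*9 = -27)
D(O) = (-27 + O)*(-8 + O) (D(O) = (O - 27)*(O - 8) = (-27 + O)*(-8 + O))
D(-19)*(-6) = (216 + (-19)² - 35*(-19))*(-6) = (216 + 361 + 665)*(-6) = 1242*(-6) = -7452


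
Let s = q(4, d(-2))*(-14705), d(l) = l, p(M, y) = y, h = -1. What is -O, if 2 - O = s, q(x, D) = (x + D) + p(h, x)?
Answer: -88232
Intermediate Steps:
q(x, D) = D + 2*x (q(x, D) = (x + D) + x = (D + x) + x = D + 2*x)
s = -88230 (s = (-2 + 2*4)*(-14705) = (-2 + 8)*(-14705) = 6*(-14705) = -88230)
O = 88232 (O = 2 - 1*(-88230) = 2 + 88230 = 88232)
-O = -1*88232 = -88232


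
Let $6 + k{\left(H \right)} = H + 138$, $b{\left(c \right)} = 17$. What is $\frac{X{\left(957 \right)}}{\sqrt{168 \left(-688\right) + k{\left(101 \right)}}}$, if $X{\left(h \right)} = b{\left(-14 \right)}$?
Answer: $- \frac{17 i \sqrt{31}}{1891} \approx - 0.050054 i$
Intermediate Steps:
$X{\left(h \right)} = 17$
$k{\left(H \right)} = 132 + H$ ($k{\left(H \right)} = -6 + \left(H + 138\right) = -6 + \left(138 + H\right) = 132 + H$)
$\frac{X{\left(957 \right)}}{\sqrt{168 \left(-688\right) + k{\left(101 \right)}}} = \frac{17}{\sqrt{168 \left(-688\right) + \left(132 + 101\right)}} = \frac{17}{\sqrt{-115584 + 233}} = \frac{17}{\sqrt{-115351}} = \frac{17}{61 i \sqrt{31}} = 17 \left(- \frac{i \sqrt{31}}{1891}\right) = - \frac{17 i \sqrt{31}}{1891}$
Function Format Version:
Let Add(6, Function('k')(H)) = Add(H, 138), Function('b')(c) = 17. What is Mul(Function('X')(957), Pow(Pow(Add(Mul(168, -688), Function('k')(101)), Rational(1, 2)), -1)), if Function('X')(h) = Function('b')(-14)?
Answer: Mul(Rational(-17, 1891), I, Pow(31, Rational(1, 2))) ≈ Mul(-0.050054, I)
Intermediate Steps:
Function('X')(h) = 17
Function('k')(H) = Add(132, H) (Function('k')(H) = Add(-6, Add(H, 138)) = Add(-6, Add(138, H)) = Add(132, H))
Mul(Function('X')(957), Pow(Pow(Add(Mul(168, -688), Function('k')(101)), Rational(1, 2)), -1)) = Mul(17, Pow(Pow(Add(Mul(168, -688), Add(132, 101)), Rational(1, 2)), -1)) = Mul(17, Pow(Pow(Add(-115584, 233), Rational(1, 2)), -1)) = Mul(17, Pow(Pow(-115351, Rational(1, 2)), -1)) = Mul(17, Pow(Mul(61, I, Pow(31, Rational(1, 2))), -1)) = Mul(17, Mul(Rational(-1, 1891), I, Pow(31, Rational(1, 2)))) = Mul(Rational(-17, 1891), I, Pow(31, Rational(1, 2)))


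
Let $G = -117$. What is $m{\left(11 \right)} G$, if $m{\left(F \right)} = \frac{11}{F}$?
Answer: $-117$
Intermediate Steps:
$m{\left(11 \right)} G = \frac{11}{11} \left(-117\right) = 11 \cdot \frac{1}{11} \left(-117\right) = 1 \left(-117\right) = -117$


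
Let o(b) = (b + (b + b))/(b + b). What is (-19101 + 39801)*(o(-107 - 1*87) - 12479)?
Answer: -258284250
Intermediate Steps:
o(b) = 3/2 (o(b) = (b + 2*b)/((2*b)) = (3*b)*(1/(2*b)) = 3/2)
(-19101 + 39801)*(o(-107 - 1*87) - 12479) = (-19101 + 39801)*(3/2 - 12479) = 20700*(-24955/2) = -258284250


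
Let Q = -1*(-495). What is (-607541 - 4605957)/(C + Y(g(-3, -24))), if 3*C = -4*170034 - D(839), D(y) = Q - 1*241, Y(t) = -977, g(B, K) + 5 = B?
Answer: 15640494/683321 ≈ 22.889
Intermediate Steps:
Q = 495
g(B, K) = -5 + B
D(y) = 254 (D(y) = 495 - 1*241 = 495 - 241 = 254)
C = -680390/3 (C = (-4*170034 - 1*254)/3 = (-680136 - 254)/3 = (1/3)*(-680390) = -680390/3 ≈ -2.2680e+5)
(-607541 - 4605957)/(C + Y(g(-3, -24))) = (-607541 - 4605957)/(-680390/3 - 977) = -5213498/(-683321/3) = -5213498*(-3/683321) = 15640494/683321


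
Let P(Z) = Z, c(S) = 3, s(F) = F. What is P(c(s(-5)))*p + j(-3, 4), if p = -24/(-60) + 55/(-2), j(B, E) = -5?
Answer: -863/10 ≈ -86.300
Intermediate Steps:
p = -271/10 (p = -24*(-1/60) + 55*(-1/2) = 2/5 - 55/2 = -271/10 ≈ -27.100)
P(c(s(-5)))*p + j(-3, 4) = 3*(-271/10) - 5 = -813/10 - 5 = -863/10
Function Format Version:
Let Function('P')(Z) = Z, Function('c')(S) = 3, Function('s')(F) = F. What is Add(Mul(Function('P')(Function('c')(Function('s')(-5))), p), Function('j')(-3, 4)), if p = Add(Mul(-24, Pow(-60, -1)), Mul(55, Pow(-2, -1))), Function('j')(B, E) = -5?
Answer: Rational(-863, 10) ≈ -86.300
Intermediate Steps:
p = Rational(-271, 10) (p = Add(Mul(-24, Rational(-1, 60)), Mul(55, Rational(-1, 2))) = Add(Rational(2, 5), Rational(-55, 2)) = Rational(-271, 10) ≈ -27.100)
Add(Mul(Function('P')(Function('c')(Function('s')(-5))), p), Function('j')(-3, 4)) = Add(Mul(3, Rational(-271, 10)), -5) = Add(Rational(-813, 10), -5) = Rational(-863, 10)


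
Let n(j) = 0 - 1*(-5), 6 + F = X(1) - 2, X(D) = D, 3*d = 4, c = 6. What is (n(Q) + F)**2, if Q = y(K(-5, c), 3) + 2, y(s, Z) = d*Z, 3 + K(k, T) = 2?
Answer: 4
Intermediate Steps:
d = 4/3 (d = (1/3)*4 = 4/3 ≈ 1.3333)
K(k, T) = -1 (K(k, T) = -3 + 2 = -1)
y(s, Z) = 4*Z/3
Q = 6 (Q = (4/3)*3 + 2 = 4 + 2 = 6)
F = -7 (F = -6 + (1 - 2) = -6 - 1 = -7)
n(j) = 5 (n(j) = 0 + 5 = 5)
(n(Q) + F)**2 = (5 - 7)**2 = (-2)**2 = 4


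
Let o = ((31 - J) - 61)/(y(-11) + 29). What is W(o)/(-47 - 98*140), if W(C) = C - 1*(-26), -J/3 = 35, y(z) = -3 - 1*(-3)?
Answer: -829/399243 ≈ -0.0020764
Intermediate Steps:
y(z) = 0 (y(z) = -3 + 3 = 0)
J = -105 (J = -3*35 = -105)
o = 75/29 (o = ((31 - 1*(-105)) - 61)/(0 + 29) = ((31 + 105) - 61)/29 = (136 - 61)*(1/29) = 75*(1/29) = 75/29 ≈ 2.5862)
W(C) = 26 + C (W(C) = C + 26 = 26 + C)
W(o)/(-47 - 98*140) = (26 + 75/29)/(-47 - 98*140) = 829/(29*(-47 - 13720)) = (829/29)/(-13767) = (829/29)*(-1/13767) = -829/399243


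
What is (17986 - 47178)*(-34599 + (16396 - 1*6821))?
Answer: 730500608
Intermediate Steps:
(17986 - 47178)*(-34599 + (16396 - 1*6821)) = -29192*(-34599 + (16396 - 6821)) = -29192*(-34599 + 9575) = -29192*(-25024) = 730500608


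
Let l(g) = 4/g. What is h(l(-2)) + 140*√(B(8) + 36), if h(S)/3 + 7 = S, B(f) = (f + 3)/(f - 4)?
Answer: -27 + 70*√155 ≈ 844.49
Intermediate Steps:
B(f) = (3 + f)/(-4 + f)
h(S) = -21 + 3*S
h(l(-2)) + 140*√(B(8) + 36) = (-21 + 3*(4/(-2))) + 140*√((3 + 8)/(-4 + 8) + 36) = (-21 + 3*(4*(-½))) + 140*√(11/4 + 36) = (-21 + 3*(-2)) + 140*√((¼)*11 + 36) = (-21 - 6) + 140*√(11/4 + 36) = -27 + 140*√(155/4) = -27 + 140*(√155/2) = -27 + 70*√155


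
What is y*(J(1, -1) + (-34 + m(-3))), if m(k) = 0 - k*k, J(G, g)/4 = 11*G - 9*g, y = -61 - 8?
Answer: -2553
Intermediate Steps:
y = -69
J(G, g) = -36*g + 44*G (J(G, g) = 4*(11*G - 9*g) = 4*(-9*g + 11*G) = -36*g + 44*G)
m(k) = -k² (m(k) = 0 - k² = -k²)
y*(J(1, -1) + (-34 + m(-3))) = -69*((-36*(-1) + 44*1) + (-34 - 1*(-3)²)) = -69*((36 + 44) + (-34 - 1*9)) = -69*(80 + (-34 - 9)) = -69*(80 - 43) = -69*37 = -2553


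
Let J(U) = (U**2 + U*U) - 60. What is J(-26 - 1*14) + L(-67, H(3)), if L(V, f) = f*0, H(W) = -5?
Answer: 3140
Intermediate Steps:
J(U) = -60 + 2*U**2 (J(U) = (U**2 + U**2) - 60 = 2*U**2 - 60 = -60 + 2*U**2)
L(V, f) = 0
J(-26 - 1*14) + L(-67, H(3)) = (-60 + 2*(-26 - 1*14)**2) + 0 = (-60 + 2*(-26 - 14)**2) + 0 = (-60 + 2*(-40)**2) + 0 = (-60 + 2*1600) + 0 = (-60 + 3200) + 0 = 3140 + 0 = 3140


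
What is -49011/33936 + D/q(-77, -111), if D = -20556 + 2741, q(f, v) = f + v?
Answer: 49612981/531664 ≈ 93.316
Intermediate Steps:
D = -17815
-49011/33936 + D/q(-77, -111) = -49011/33936 - 17815/(-77 - 111) = -49011*1/33936 - 17815/(-188) = -16337/11312 - 17815*(-1/188) = -16337/11312 + 17815/188 = 49612981/531664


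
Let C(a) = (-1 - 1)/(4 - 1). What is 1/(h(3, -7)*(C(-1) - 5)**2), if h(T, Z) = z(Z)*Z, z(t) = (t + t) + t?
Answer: 3/14161 ≈ 0.00021185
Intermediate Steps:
C(a) = -2/3
z(t) = 3*t (z(t) = 2*t + t = 3*t)
h(T, Z) = 3*Z**2 (h(T, Z) = (3*Z)*Z = 3*Z**2)
1/(h(3, -7)*(C(-1) - 5)**2) = 1/((3*(-7)**2)*(-2/3 - 5)**2) = 1/((3*49)*(-17/3)**2) = 1/(147*(289/9)) = 1/(14161/3) = 3/14161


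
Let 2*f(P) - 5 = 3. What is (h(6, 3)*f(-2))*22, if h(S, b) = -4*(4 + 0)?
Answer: -1408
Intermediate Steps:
f(P) = 4 (f(P) = 5/2 + (1/2)*3 = 5/2 + 3/2 = 4)
h(S, b) = -16 (h(S, b) = -4*4 = -16)
(h(6, 3)*f(-2))*22 = -16*4*22 = -64*22 = -1408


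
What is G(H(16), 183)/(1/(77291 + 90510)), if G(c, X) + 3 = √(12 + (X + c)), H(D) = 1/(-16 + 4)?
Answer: -503403 + 167801*√7017/6 ≈ 1.8393e+6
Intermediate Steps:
H(D) = -1/12 (H(D) = 1/(-12) = -1/12)
G(c, X) = -3 + √(12 + X + c) (G(c, X) = -3 + √(12 + (X + c)) = -3 + √(12 + X + c))
G(H(16), 183)/(1/(77291 + 90510)) = (-3 + √(12 + 183 - 1/12))/(1/(77291 + 90510)) = (-3 + √(2339/12))/(1/167801) = (-3 + √7017/6)/(1/167801) = (-3 + √7017/6)*167801 = -503403 + 167801*√7017/6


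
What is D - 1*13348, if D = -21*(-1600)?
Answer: 20252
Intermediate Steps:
D = 33600
D - 1*13348 = 33600 - 1*13348 = 33600 - 13348 = 20252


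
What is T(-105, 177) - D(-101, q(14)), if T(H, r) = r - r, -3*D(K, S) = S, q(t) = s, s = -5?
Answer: -5/3 ≈ -1.6667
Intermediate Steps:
q(t) = -5
D(K, S) = -S/3
T(H, r) = 0
T(-105, 177) - D(-101, q(14)) = 0 - (-1)*(-5)/3 = 0 - 1*5/3 = 0 - 5/3 = -5/3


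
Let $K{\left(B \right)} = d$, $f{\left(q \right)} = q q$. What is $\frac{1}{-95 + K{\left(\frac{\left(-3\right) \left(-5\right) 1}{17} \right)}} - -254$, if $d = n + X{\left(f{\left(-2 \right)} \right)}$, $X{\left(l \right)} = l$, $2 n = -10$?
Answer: $\frac{24383}{96} \approx 253.99$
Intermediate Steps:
$f{\left(q \right)} = q^{2}$
$n = -5$ ($n = \frac{1}{2} \left(-10\right) = -5$)
$d = -1$ ($d = -5 + \left(-2\right)^{2} = -5 + 4 = -1$)
$K{\left(B \right)} = -1$
$\frac{1}{-95 + K{\left(\frac{\left(-3\right) \left(-5\right) 1}{17} \right)}} - -254 = \frac{1}{-95 - 1} - -254 = \frac{1}{-96} + 254 = - \frac{1}{96} + 254 = \frac{24383}{96}$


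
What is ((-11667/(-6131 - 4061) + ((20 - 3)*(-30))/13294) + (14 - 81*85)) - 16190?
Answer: -91895336475/3985072 ≈ -23060.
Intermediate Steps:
((-11667/(-6131 - 4061) + ((20 - 3)*(-30))/13294) + (14 - 81*85)) - 16190 = ((-11667/(-10192) + (17*(-30))*(1/13294)) + (14 - 6885)) - 16190 = ((-11667*(-1/10192) - 510*1/13294) - 6871) - 16190 = ((11667/10192 - 15/391) - 6871) - 16190 = (4408917/3985072 - 6871) - 16190 = -27377020795/3985072 - 16190 = -91895336475/3985072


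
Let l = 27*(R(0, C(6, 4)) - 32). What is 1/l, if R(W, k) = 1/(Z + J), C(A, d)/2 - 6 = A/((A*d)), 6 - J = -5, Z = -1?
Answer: -10/8613 ≈ -0.0011610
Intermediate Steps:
J = 11 (J = 6 - 1*(-5) = 6 + 5 = 11)
C(A, d) = 12 + 2/d (C(A, d) = 12 + 2*(A/((A*d))) = 12 + 2*(A*(1/(A*d))) = 12 + 2/d)
R(W, k) = 1/10 (R(W, k) = 1/(-1 + 11) = 1/10)
l = -8613/10 (l = 27*(1/10 - 32) = 27*(-319/10) = -8613/10 ≈ -861.30)
1/l = 1/(-8613/10) = -10/8613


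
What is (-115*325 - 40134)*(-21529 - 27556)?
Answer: 3804529265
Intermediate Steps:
(-115*325 - 40134)*(-21529 - 27556) = (-37375 - 40134)*(-49085) = -77509*(-49085) = 3804529265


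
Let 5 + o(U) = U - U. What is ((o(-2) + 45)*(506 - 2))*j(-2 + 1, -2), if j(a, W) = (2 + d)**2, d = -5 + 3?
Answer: 0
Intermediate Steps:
d = -2
o(U) = -5 (o(U) = -5 + (U - U) = -5 + 0 = -5)
j(a, W) = 0 (j(a, W) = (2 - 2)**2 = 0**2 = 0)
((o(-2) + 45)*(506 - 2))*j(-2 + 1, -2) = ((-5 + 45)*(506 - 2))*0 = (40*504)*0 = 20160*0 = 0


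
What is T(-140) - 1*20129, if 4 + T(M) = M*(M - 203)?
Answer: 27887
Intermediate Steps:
T(M) = -4 + M*(-203 + M) (T(M) = -4 + M*(M - 203) = -4 + M*(-203 + M))
T(-140) - 1*20129 = (-4 + (-140)² - 203*(-140)) - 1*20129 = (-4 + 19600 + 28420) - 20129 = 48016 - 20129 = 27887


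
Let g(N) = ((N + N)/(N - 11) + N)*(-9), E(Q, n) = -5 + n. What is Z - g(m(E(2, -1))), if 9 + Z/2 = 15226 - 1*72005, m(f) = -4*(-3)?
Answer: -113252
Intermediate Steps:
m(f) = 12
g(N) = -9*N - 18*N/(-11 + N) (g(N) = ((2*N)/(-11 + N) + N)*(-9) = (2*N/(-11 + N) + N)*(-9) = (N + 2*N/(-11 + N))*(-9) = -9*N - 18*N/(-11 + N))
Z = -113576 (Z = -18 + 2*(15226 - 1*72005) = -18 + 2*(15226 - 72005) = -18 + 2*(-56779) = -18 - 113558 = -113576)
Z - g(m(E(2, -1))) = -113576 - 9*12*(9 - 1*12)/(-11 + 12) = -113576 - 9*12*(9 - 12)/1 = -113576 - 9*12*(-3) = -113576 - 1*(-324) = -113576 + 324 = -113252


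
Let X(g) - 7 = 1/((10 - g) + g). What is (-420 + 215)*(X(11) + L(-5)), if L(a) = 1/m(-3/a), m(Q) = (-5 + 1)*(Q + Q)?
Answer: -33907/24 ≈ -1412.8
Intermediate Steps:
m(Q) = -8*Q
X(g) = 71/10 (X(g) = 7 + 1/((10 - g) + g) = 7 + 1/10 = 71/10)
L(a) = a/24 (L(a) = 1/(-(-24)/a) = 1/(24/a) = a/24)
(-420 + 215)*(X(11) + L(-5)) = (-420 + 215)*(71/10 + (1/24)*(-5)) = -205*(71/10 - 5/24) = -205*827/120 = -33907/24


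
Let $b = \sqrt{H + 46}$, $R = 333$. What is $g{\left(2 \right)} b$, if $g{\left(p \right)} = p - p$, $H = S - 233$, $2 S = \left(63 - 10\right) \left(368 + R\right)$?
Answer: $0$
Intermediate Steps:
$S = \frac{37153}{2}$ ($S = \frac{\left(63 - 10\right) \left(368 + 333\right)}{2} = \frac{53 \cdot 701}{2} = \frac{1}{2} \cdot 37153 = \frac{37153}{2} \approx 18577.0$)
$H = \frac{36687}{2}$ ($H = \frac{37153}{2} - 233 = \frac{36687}{2} \approx 18344.0$)
$g{\left(p \right)} = 0$
$b = \frac{\sqrt{73558}}{2}$ ($b = \sqrt{\frac{36687}{2} + 46} = \sqrt{\frac{36779}{2}} = \frac{\sqrt{73558}}{2} \approx 135.61$)
$g{\left(2 \right)} b = 0 \frac{\sqrt{73558}}{2} = 0$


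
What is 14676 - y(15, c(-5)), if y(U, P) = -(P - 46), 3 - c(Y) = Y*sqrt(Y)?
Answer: 14633 + 5*I*sqrt(5) ≈ 14633.0 + 11.18*I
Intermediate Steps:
c(Y) = 3 - Y**(3/2) (c(Y) = 3 - Y*sqrt(Y) = 3 - Y**(3/2))
y(U, P) = 46 - P (y(U, P) = -(-46 + P) = 46 - P)
14676 - y(15, c(-5)) = 14676 - (46 - (3 - (-5)**(3/2))) = 14676 - (46 - (3 - (-5)*I*sqrt(5))) = 14676 - (46 - (3 + 5*I*sqrt(5))) = 14676 - (46 + (-3 - 5*I*sqrt(5))) = 14676 - (43 - 5*I*sqrt(5)) = 14676 + (-43 + 5*I*sqrt(5)) = 14633 + 5*I*sqrt(5)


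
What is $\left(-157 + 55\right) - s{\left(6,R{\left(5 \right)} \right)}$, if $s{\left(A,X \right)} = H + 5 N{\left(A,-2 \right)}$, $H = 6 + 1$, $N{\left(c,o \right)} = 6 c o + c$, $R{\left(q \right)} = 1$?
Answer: $221$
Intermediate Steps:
$N{\left(c,o \right)} = c + 6 c o$ ($N{\left(c,o \right)} = 6 c o + c = c + 6 c o$)
$H = 7$
$s{\left(A,X \right)} = 7 - 55 A$ ($s{\left(A,X \right)} = 7 + 5 A \left(1 + 6 \left(-2\right)\right) = 7 + 5 A \left(1 - 12\right) = 7 + 5 A \left(-11\right) = 7 + 5 \left(- 11 A\right) = 7 - 55 A$)
$\left(-157 + 55\right) - s{\left(6,R{\left(5 \right)} \right)} = \left(-157 + 55\right) - \left(7 - 330\right) = -102 - \left(7 - 330\right) = -102 - -323 = -102 + 323 = 221$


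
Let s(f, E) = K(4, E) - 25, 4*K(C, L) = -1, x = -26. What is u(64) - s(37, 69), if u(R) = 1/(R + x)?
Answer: 1921/76 ≈ 25.276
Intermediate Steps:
K(C, L) = -1/4 (K(C, L) = (1/4)*(-1) = -1/4)
s(f, E) = -101/4 (s(f, E) = -1/4 - 25 = -101/4)
u(R) = 1/(-26 + R) (u(R) = 1/(R - 26) = 1/(-26 + R))
u(64) - s(37, 69) = 1/(-26 + 64) - 1*(-101/4) = 1/38 + 101/4 = 1921/76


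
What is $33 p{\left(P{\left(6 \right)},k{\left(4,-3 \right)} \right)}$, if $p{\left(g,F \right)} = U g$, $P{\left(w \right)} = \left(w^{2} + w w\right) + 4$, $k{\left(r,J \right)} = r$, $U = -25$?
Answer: $-62700$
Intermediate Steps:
$P{\left(w \right)} = 4 + 2 w^{2}$ ($P{\left(w \right)} = \left(w^{2} + w^{2}\right) + 4 = 2 w^{2} + 4 = 4 + 2 w^{2}$)
$p{\left(g,F \right)} = - 25 g$
$33 p{\left(P{\left(6 \right)},k{\left(4,-3 \right)} \right)} = 33 \left(- 25 \left(4 + 2 \cdot 6^{2}\right)\right) = 33 \left(- 25 \left(4 + 2 \cdot 36\right)\right) = 33 \left(- 25 \left(4 + 72\right)\right) = 33 \left(\left(-25\right) 76\right) = 33 \left(-1900\right) = -62700$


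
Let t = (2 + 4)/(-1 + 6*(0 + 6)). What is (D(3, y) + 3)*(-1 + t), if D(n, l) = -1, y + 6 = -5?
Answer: -58/35 ≈ -1.6571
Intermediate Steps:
y = -11 (y = -6 - 5 = -11)
t = 6/35 (t = 6/(-1 + 6*6) = 6/(-1 + 36) = 6/35 ≈ 0.17143)
(D(3, y) + 3)*(-1 + t) = (-1 + 3)*(-1 + 6/35) = 2*(-29/35) = -58/35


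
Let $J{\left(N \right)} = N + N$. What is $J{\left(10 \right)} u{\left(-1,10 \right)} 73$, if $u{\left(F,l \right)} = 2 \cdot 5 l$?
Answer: $146000$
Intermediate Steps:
$J{\left(N \right)} = 2 N$
$u{\left(F,l \right)} = 10 l$
$J{\left(10 \right)} u{\left(-1,10 \right)} 73 = 2 \cdot 10 \cdot 10 \cdot 10 \cdot 73 = 20 \cdot 100 \cdot 73 = 2000 \cdot 73 = 146000$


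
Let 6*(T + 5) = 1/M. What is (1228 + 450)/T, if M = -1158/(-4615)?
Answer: -11658744/30125 ≈ -387.01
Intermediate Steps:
M = 1158/4615 (M = -1158*(-1/4615) = 1158/4615 ≈ 0.25092)
T = -30125/6948 (T = -5 + 1/(6*(1158/4615)) = -5 + (⅙)*(4615/1158) = -5 + 4615/6948 = -30125/6948 ≈ -4.3358)
(1228 + 450)/T = (1228 + 450)/(-30125/6948) = 1678*(-6948/30125) = -11658744/30125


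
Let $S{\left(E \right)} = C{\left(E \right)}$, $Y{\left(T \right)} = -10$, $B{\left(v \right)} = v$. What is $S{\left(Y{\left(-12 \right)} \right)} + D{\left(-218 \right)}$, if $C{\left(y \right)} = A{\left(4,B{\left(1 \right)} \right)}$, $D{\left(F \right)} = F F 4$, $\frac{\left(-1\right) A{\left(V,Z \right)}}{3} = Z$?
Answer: $190093$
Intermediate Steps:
$A{\left(V,Z \right)} = - 3 Z$
$D{\left(F \right)} = 4 F^{2}$ ($D{\left(F \right)} = F^{2} \cdot 4 = 4 F^{2}$)
$C{\left(y \right)} = -3$ ($C{\left(y \right)} = \left(-3\right) 1 = -3$)
$S{\left(E \right)} = -3$
$S{\left(Y{\left(-12 \right)} \right)} + D{\left(-218 \right)} = -3 + 4 \left(-218\right)^{2} = -3 + 4 \cdot 47524 = -3 + 190096 = 190093$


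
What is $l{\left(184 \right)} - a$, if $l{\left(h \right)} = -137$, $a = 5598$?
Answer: $-5735$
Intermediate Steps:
$l{\left(184 \right)} - a = -137 - 5598 = -5735$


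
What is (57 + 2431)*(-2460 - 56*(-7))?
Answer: -5145184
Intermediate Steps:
(57 + 2431)*(-2460 - 56*(-7)) = 2488*(-2460 + 392) = 2488*(-2068) = -5145184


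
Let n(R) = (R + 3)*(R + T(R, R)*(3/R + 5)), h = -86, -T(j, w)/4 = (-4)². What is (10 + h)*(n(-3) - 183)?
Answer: 13908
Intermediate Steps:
T(j, w) = -64 (T(j, w) = -4*(-4)² = -4*16 = -64)
n(R) = (3 + R)*(-320 + R - 192/R) (n(R) = (R + 3)*(R - 64*(3/R + 5)) = (3 + R)*(R - 64*(5 + 3/R)) = (3 + R)*(R + (-320 - 192/R)) = (3 + R)*(-320 + R - 192/R))
(10 + h)*(n(-3) - 183) = (10 - 86)*((-1152 + (-3)² - 576/(-3) - 317*(-3)) - 183) = -76*((-1152 + 9 - 576*(-⅓) + 951) - 183) = -76*((-1152 + 9 + 192 + 951) - 183) = -76*(0 - 183) = -76*(-183) = 13908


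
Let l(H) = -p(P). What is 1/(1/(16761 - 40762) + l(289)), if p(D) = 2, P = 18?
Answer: -24001/48003 ≈ -0.49999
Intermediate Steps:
l(H) = -2 (l(H) = -1*2 = -2)
1/(1/(16761 - 40762) + l(289)) = 1/(1/(16761 - 40762) - 2) = 1/(1/(-24001) - 2) = 1/(-1/24001 - 2) = 1/(-48003/24001) = -24001/48003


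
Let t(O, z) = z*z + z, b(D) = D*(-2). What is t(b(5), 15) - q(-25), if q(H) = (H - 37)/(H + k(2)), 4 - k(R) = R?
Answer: 5458/23 ≈ 237.30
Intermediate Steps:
k(R) = 4 - R
b(D) = -2*D
t(O, z) = z + z² (t(O, z) = z² + z = z + z²)
q(H) = (-37 + H)/(2 + H) (q(H) = (H - 37)/(H + (4 - 1*2)) = (-37 + H)/(H + (4 - 2)) = (-37 + H)/(H + 2) = (-37 + H)/(2 + H))
t(b(5), 15) - q(-25) = 15*(1 + 15) - (-37 - 25)/(2 - 25) = 15*16 - (-62)/(-23) = 240 - (-1)*(-62)/23 = 240 - 1*62/23 = 240 - 62/23 = 5458/23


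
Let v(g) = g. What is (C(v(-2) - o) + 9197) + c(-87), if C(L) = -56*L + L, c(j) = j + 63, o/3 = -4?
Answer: 8623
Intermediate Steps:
o = -12 (o = 3*(-4) = -12)
c(j) = 63 + j
C(L) = -55*L
(C(v(-2) - o) + 9197) + c(-87) = (-55*(-2 - 1*(-12)) + 9197) + (63 - 87) = (-55*(-2 + 12) + 9197) - 24 = (-55*10 + 9197) - 24 = (-550 + 9197) - 24 = 8647 - 24 = 8623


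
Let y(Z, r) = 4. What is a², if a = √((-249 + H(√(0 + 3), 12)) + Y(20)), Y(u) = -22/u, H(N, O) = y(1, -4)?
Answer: -2461/10 ≈ -246.10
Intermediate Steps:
H(N, O) = 4
a = I*√24610/10 (a = √((-249 + 4) - 22/20) = √(-245 - 22*1/20) = √(-245 - 11/10) = √(-2461/10) = I*√24610/10 ≈ 15.688*I)
a² = (I*√24610/10)² = -2461/10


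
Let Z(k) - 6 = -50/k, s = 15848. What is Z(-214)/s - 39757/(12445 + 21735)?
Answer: -16848644523/14490064120 ≈ -1.1628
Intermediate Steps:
Z(k) = 6 - 50/k
Z(-214)/s - 39757/(12445 + 21735) = (6 - 50/(-214))/15848 - 39757/(12445 + 21735) = (6 - 50*(-1/214))*(1/15848) - 39757/34180 = (6 + 25/107)*(1/15848) - 39757*1/34180 = (667/107)*(1/15848) - 39757/34180 = 667/1695736 - 39757/34180 = -16848644523/14490064120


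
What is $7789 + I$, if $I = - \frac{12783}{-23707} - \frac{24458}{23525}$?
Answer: $\frac{4343702080344}{557707175} \approx 7788.5$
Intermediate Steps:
$I = - \frac{279105731}{557707175}$ ($I = \left(-12783\right) \left(- \frac{1}{23707}\right) - \frac{24458}{23525} = \frac{12783}{23707} - \frac{24458}{23525} = - \frac{279105731}{557707175} \approx -0.50045$)
$7789 + I = 7789 - \frac{279105731}{557707175} = \frac{4343702080344}{557707175}$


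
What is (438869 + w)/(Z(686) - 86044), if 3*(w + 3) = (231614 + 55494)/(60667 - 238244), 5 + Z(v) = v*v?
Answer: 233797235938/204860107857 ≈ 1.1413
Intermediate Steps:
Z(v) = -5 + v² (Z(v) = -5 + v*v = -5 + v²)
w = -1885301/532731 (w = -3 + ((231614 + 55494)/(60667 - 238244))/3 = -3 + (287108/(-177577))/3 = -3 + (287108*(-1/177577))/3 = -3 + (⅓)*(-287108/177577) = -3 - 287108/532731 = -1885301/532731 ≈ -3.5389)
(438869 + w)/(Z(686) - 86044) = (438869 - 1885301/532731)/((-5 + 686²) - 86044) = 233797235938/(532731*((-5 + 470596) - 86044)) = 233797235938/(532731*(470591 - 86044)) = (233797235938/532731)/384547 = (233797235938/532731)*(1/384547) = 233797235938/204860107857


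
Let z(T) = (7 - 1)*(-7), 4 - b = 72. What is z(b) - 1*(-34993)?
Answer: 34951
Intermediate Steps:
b = -68 (b = 4 - 1*72 = 4 - 72 = -68)
z(T) = -42 (z(T) = 6*(-7) = -42)
z(b) - 1*(-34993) = -42 - 1*(-34993) = -42 + 34993 = 34951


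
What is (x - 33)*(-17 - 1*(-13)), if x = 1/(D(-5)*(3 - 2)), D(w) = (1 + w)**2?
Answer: 527/4 ≈ 131.75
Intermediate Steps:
x = 1/16 (x = 1/((1 - 5)**2*(3 - 2)) = 1/((-4)**2*1) = 1/(16*1) = 1/16 ≈ 0.062500)
(x - 33)*(-17 - 1*(-13)) = (1/16 - 33)*(-17 - 1*(-13)) = -527*(-17 + 13)/16 = -527/16*(-4) = 527/4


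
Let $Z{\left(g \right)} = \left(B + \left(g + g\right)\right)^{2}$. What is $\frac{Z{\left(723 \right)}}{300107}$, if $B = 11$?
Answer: $\frac{2122849}{300107} \approx 7.0736$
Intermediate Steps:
$Z{\left(g \right)} = \left(11 + 2 g\right)^{2}$ ($Z{\left(g \right)} = \left(11 + \left(g + g\right)\right)^{2} = \left(11 + 2 g\right)^{2}$)
$\frac{Z{\left(723 \right)}}{300107} = \frac{\left(11 + 2 \cdot 723\right)^{2}}{300107} = \left(11 + 1446\right)^{2} \cdot \frac{1}{300107} = 1457^{2} \cdot \frac{1}{300107} = 2122849 \cdot \frac{1}{300107} = \frac{2122849}{300107}$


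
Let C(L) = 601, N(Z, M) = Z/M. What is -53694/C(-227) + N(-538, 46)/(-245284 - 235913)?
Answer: -594259847845/6651586131 ≈ -89.341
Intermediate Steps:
-53694/C(-227) + N(-538, 46)/(-245284 - 235913) = -53694/601 + (-538/46)/(-245284 - 235913) = -53694*1/601 - 538*1/46/(-481197) = -53694/601 - 269/23*(-1/481197) = -53694/601 + 269/11067531 = -594259847845/6651586131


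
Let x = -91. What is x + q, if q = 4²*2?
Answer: -59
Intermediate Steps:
q = 32 (q = 16*2 = 32)
x + q = -91 + 32 = -59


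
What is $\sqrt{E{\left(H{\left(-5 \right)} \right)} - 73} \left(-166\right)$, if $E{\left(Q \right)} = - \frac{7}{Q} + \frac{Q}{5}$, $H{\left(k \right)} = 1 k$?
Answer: $- \frac{1826 i \sqrt{15}}{5} \approx - 1414.4 i$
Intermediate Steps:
$H{\left(k \right)} = k$
$E{\left(Q \right)} = - \frac{7}{Q} + \frac{Q}{5}$ ($E{\left(Q \right)} = - \frac{7}{Q} + Q \frac{1}{5} = - \frac{7}{Q} + \frac{Q}{5}$)
$\sqrt{E{\left(H{\left(-5 \right)} \right)} - 73} \left(-166\right) = \sqrt{\left(- \frac{7}{-5} + \frac{1}{5} \left(-5\right)\right) - 73} \left(-166\right) = \sqrt{\left(\left(-7\right) \left(- \frac{1}{5}\right) - 1\right) - 73} \left(-166\right) = \sqrt{\left(\frac{7}{5} - 1\right) - 73} \left(-166\right) = \sqrt{\frac{2}{5} - 73} \left(-166\right) = \sqrt{- \frac{363}{5}} \left(-166\right) = \frac{11 i \sqrt{15}}{5} \left(-166\right) = - \frac{1826 i \sqrt{15}}{5}$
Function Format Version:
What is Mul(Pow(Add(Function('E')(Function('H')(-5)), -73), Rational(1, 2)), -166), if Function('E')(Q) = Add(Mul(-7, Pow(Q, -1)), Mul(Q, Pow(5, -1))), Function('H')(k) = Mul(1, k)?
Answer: Mul(Rational(-1826, 5), I, Pow(15, Rational(1, 2))) ≈ Mul(-1414.4, I)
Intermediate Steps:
Function('H')(k) = k
Function('E')(Q) = Add(Mul(-7, Pow(Q, -1)), Mul(Rational(1, 5), Q)) (Function('E')(Q) = Add(Mul(-7, Pow(Q, -1)), Mul(Q, Rational(1, 5))) = Add(Mul(-7, Pow(Q, -1)), Mul(Rational(1, 5), Q)))
Mul(Pow(Add(Function('E')(Function('H')(-5)), -73), Rational(1, 2)), -166) = Mul(Pow(Add(Add(Mul(-7, Pow(-5, -1)), Mul(Rational(1, 5), -5)), -73), Rational(1, 2)), -166) = Mul(Pow(Add(Add(Mul(-7, Rational(-1, 5)), -1), -73), Rational(1, 2)), -166) = Mul(Pow(Add(Add(Rational(7, 5), -1), -73), Rational(1, 2)), -166) = Mul(Pow(Add(Rational(2, 5), -73), Rational(1, 2)), -166) = Mul(Pow(Rational(-363, 5), Rational(1, 2)), -166) = Mul(Mul(Rational(11, 5), I, Pow(15, Rational(1, 2))), -166) = Mul(Rational(-1826, 5), I, Pow(15, Rational(1, 2)))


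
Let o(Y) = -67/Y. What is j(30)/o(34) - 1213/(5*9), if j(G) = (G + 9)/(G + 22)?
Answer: -164837/6030 ≈ -27.336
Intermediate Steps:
j(G) = (9 + G)/(22 + G)
j(30)/o(34) - 1213/(5*9) = ((9 + 30)/(22 + 30))/((-67/34)) - 1213/(5*9) = (39/52)/((-67*1/34)) - 1213/45 = ((1/52)*39)/(-67/34) - 1213*1/45 = (3/4)*(-34/67) - 1213/45 = -51/134 - 1213/45 = -164837/6030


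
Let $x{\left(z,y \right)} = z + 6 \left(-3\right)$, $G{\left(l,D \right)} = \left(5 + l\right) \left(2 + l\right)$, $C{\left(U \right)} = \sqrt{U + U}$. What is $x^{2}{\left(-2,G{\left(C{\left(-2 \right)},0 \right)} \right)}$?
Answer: $400$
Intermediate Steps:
$C{\left(U \right)} = \sqrt{2} \sqrt{U}$ ($C{\left(U \right)} = \sqrt{2 U} = \sqrt{2} \sqrt{U}$)
$G{\left(l,D \right)} = \left(2 + l\right) \left(5 + l\right)$
$x{\left(z,y \right)} = -18 + z$ ($x{\left(z,y \right)} = z - 18 = -18 + z$)
$x^{2}{\left(-2,G{\left(C{\left(-2 \right)},0 \right)} \right)} = \left(-18 - 2\right)^{2} = \left(-20\right)^{2} = 400$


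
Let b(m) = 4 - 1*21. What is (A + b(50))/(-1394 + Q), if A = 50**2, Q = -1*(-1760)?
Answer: 2483/366 ≈ 6.7841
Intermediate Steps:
Q = 1760
A = 2500
b(m) = -17 (b(m) = 4 - 21 = -17)
(A + b(50))/(-1394 + Q) = (2500 - 17)/(-1394 + 1760) = 2483/366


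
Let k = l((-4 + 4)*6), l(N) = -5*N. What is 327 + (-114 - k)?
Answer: 213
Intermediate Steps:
k = 0 (k = -5*(-4 + 4)*6 = -0*6 = -5*0 = 0)
327 + (-114 - k) = 327 + (-114 - 1*0) = 327 + (-114 + 0) = 327 - 114 = 213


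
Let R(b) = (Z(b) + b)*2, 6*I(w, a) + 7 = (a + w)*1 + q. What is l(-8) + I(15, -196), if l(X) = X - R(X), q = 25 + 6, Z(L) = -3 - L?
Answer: -169/6 ≈ -28.167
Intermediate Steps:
q = 31
I(w, a) = 4 + a/6 + w/6 (I(w, a) = -7/6 + ((a + w)*1 + 31)/6 = -7/6 + ((a + w) + 31)/6 = -7/6 + (31 + a + w)/6 = -7/6 + (31/6 + a/6 + w/6) = 4 + a/6 + w/6)
R(b) = -6 (R(b) = ((-3 - b) + b)*2 = -3*2 = -6)
l(X) = 6 + X (l(X) = X - 1*(-6) = X + 6 = 6 + X)
l(-8) + I(15, -196) = (6 - 8) + (4 + (1/6)*(-196) + (1/6)*15) = -2 + (4 - 98/3 + 5/2) = -2 - 157/6 = -169/6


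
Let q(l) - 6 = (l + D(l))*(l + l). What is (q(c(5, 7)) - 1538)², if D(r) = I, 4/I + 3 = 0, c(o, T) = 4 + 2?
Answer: 2178576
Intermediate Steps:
c(o, T) = 6
I = -4/3 (I = 4/(-3 + 0) = 4/(-3) = 4*(-⅓) = -4/3 ≈ -1.3333)
D(r) = -4/3
q(l) = 6 + 2*l*(-4/3 + l) (q(l) = 6 + (l - 4/3)*(l + l) = 6 + (-4/3 + l)*(2*l) = 6 + 2*l*(-4/3 + l))
(q(c(5, 7)) - 1538)² = ((6 + 2*6² - 8/3*6) - 1538)² = ((6 + 2*36 - 16) - 1538)² = ((6 + 72 - 16) - 1538)² = (62 - 1538)² = (-1476)² = 2178576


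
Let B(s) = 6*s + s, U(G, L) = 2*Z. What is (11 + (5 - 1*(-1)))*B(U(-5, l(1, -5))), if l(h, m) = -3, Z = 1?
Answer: 238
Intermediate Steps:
U(G, L) = 2 (U(G, L) = 2*1 = 2)
B(s) = 7*s
(11 + (5 - 1*(-1)))*B(U(-5, l(1, -5))) = (11 + (5 - 1*(-1)))*(7*2) = (11 + (5 + 1))*14 = (11 + 6)*14 = 17*14 = 238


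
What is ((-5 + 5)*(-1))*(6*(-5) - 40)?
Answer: 0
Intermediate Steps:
((-5 + 5)*(-1))*(6*(-5) - 40) = (0*(-1))*(-30 - 40) = 0*(-70) = 0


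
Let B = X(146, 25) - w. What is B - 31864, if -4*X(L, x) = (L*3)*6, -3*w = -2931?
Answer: -33498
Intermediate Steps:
w = 977 (w = -⅓*(-2931) = 977)
X(L, x) = -9*L/2 (X(L, x) = -L*3*6/4 = -3*L*6/4 = -9*L/2)
B = -1634 (B = -9/2*146 - 1*977 = -657 - 977 = -1634)
B - 31864 = -1634 - 31864 = -33498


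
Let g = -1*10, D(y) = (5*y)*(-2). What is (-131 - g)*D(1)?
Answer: 1210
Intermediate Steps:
D(y) = -10*y
g = -10
(-131 - g)*D(1) = (-131 - 1*(-10))*(-10*1) = (-131 + 10)*(-10) = -121*(-10) = 1210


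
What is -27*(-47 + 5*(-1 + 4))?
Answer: 864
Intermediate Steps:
-27*(-47 + 5*(-1 + 4)) = -27*(-47 + 5*3) = -27*(-47 + 15) = -27*(-32) = -1*(-864) = 864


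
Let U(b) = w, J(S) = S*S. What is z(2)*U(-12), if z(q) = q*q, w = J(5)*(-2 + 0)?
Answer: -200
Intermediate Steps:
J(S) = S²
w = -50 (w = 5²*(-2 + 0) = 25*(-2) = -50)
U(b) = -50
z(q) = q²
z(2)*U(-12) = 2²*(-50) = 4*(-50) = -200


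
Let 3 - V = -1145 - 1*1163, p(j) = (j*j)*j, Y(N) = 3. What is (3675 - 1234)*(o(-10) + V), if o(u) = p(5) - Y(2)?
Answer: 5938953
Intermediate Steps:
p(j) = j³ (p(j) = j²*j = j³)
V = 2311 (V = 3 - (-1145 - 1*1163) = 3 - (-1145 - 1163) = 3 - 1*(-2308) = 3 + 2308 = 2311)
o(u) = 122 (o(u) = 5³ - 1*3 = 125 - 3 = 122)
(3675 - 1234)*(o(-10) + V) = (3675 - 1234)*(122 + 2311) = 2441*2433 = 5938953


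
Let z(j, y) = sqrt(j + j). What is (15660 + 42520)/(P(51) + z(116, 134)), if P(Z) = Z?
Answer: 2967180/2369 - 116360*sqrt(58)/2369 ≈ 878.43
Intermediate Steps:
z(j, y) = sqrt(2)*sqrt(j) (z(j, y) = sqrt(2*j) = sqrt(2)*sqrt(j))
(15660 + 42520)/(P(51) + z(116, 134)) = (15660 + 42520)/(51 + sqrt(2)*sqrt(116)) = 58180/(51 + sqrt(2)*(2*sqrt(29))) = 58180/(51 + 2*sqrt(58))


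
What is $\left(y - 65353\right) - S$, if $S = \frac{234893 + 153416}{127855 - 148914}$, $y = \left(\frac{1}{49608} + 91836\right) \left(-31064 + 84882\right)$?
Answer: $\frac{2581631431938977887}{522347436} \approx 4.9424 \cdot 10^{9}$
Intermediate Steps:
$y = \frac{122592029976701}{24804}$ ($y = \left(\frac{1}{49608} + 91836\right) 53818 = \frac{4555800289}{49608} \cdot 53818 = \frac{122592029976701}{24804} \approx 4.9424 \cdot 10^{9}$)
$S = - \frac{388309}{21059}$ ($S = \frac{388309}{-21059} = 388309 \left(- \frac{1}{21059}\right) = - \frac{388309}{21059} \approx -18.439$)
$\left(y - 65353\right) - S = \left(\frac{122592029976701}{24804} - 65353\right) - - \frac{388309}{21059} = \frac{122590408960889}{24804} + \frac{388309}{21059} = \frac{2581631431938977887}{522347436}$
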